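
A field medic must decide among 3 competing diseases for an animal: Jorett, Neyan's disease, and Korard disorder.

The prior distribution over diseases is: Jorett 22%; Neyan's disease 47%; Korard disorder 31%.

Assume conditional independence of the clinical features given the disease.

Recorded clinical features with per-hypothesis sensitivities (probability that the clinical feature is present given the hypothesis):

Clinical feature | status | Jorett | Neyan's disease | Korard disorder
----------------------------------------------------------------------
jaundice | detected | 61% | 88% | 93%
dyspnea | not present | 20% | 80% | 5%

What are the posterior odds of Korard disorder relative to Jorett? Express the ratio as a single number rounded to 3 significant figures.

Posterior odds equal prior odds times the likelihood ratio; only the two competing hypotheses matter (using 1 − P(present | H) for each absent clinical feature).
  Korard disorder: 0.31 × 0.93 × (1 − 0.05) = 0.27388
  Jorett: 0.22 × 0.61 × (1 − 0.20) = 0.10736
Odds(Korard disorder : Jorett) = 0.27388 / 0.10736 ≈ 2.55.

2.55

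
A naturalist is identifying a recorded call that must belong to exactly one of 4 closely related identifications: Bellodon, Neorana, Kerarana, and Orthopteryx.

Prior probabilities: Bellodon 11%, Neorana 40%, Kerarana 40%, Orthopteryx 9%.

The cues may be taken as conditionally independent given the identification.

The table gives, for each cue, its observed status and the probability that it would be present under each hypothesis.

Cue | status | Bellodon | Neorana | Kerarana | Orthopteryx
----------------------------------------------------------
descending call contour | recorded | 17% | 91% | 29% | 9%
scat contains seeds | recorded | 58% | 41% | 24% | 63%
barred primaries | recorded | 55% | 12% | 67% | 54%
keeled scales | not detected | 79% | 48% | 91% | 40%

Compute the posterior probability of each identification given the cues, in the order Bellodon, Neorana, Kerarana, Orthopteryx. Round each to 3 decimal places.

0.090, 0.670, 0.121, 0.119

By Bayes' rule with conditional independence, the unnormalized weight for each hypothesis is prior × ∏ likelihoods (using 1 − P(present | H) for each absent cue):
  Bellodon: 0.11 × 0.17 × 0.58 × 0.55 × (1 − 0.79) = 0.0012527
  Neorana: 0.40 × 0.91 × 0.41 × 0.12 × (1 − 0.48) = 0.0093126
  Kerarana: 0.40 × 0.29 × 0.24 × 0.67 × (1 − 0.91) = 0.0016788
  Orthopteryx: 0.09 × 0.09 × 0.63 × 0.54 × (1 − 0.40) = 0.0016534
The unnormalized weights sum to 0.013897.
P(Bellodon | evidence) = 0.0012527 / 0.013897 ≈ 0.090
P(Neorana | evidence) = 0.0093126 / 0.013897 ≈ 0.670
P(Kerarana | evidence) = 0.0016788 / 0.013897 ≈ 0.121
P(Orthopteryx | evidence) = 0.0016534 / 0.013897 ≈ 0.119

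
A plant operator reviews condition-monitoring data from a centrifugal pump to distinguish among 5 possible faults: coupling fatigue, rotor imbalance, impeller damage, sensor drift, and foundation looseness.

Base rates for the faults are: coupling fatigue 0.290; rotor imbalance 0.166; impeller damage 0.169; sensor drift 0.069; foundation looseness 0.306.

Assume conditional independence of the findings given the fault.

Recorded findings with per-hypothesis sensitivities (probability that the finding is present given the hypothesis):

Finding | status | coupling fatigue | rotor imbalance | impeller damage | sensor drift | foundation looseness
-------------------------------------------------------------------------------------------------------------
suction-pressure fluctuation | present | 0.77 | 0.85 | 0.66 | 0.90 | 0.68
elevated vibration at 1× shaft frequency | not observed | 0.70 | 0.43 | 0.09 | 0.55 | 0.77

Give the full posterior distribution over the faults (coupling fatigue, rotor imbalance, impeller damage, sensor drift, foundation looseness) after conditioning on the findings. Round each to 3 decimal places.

0.206, 0.248, 0.313, 0.086, 0.147

By Bayes' rule with conditional independence, the unnormalized weight for each hypothesis is prior × ∏ likelihoods (using 1 − P(present | H) for each absent finding):
  coupling fatigue: 0.290 × 0.77 × (1 − 0.70) = 0.06699
  rotor imbalance: 0.166 × 0.85 × (1 − 0.43) = 0.080427
  impeller damage: 0.169 × 0.66 × (1 − 0.09) = 0.1015
  sensor drift: 0.069 × 0.90 × (1 − 0.55) = 0.027945
  foundation looseness: 0.306 × 0.68 × (1 − 0.77) = 0.047858
Normalizing constant Z = 0.06699 + 0.080427 + 0.1015 + 0.027945 + 0.047858 = 0.32472.
P(coupling fatigue | evidence) = 0.06699 / 0.32472 ≈ 0.206
P(rotor imbalance | evidence) = 0.080427 / 0.32472 ≈ 0.248
P(impeller damage | evidence) = 0.1015 / 0.32472 ≈ 0.313
P(sensor drift | evidence) = 0.027945 / 0.32472 ≈ 0.086
P(foundation looseness | evidence) = 0.047858 / 0.32472 ≈ 0.147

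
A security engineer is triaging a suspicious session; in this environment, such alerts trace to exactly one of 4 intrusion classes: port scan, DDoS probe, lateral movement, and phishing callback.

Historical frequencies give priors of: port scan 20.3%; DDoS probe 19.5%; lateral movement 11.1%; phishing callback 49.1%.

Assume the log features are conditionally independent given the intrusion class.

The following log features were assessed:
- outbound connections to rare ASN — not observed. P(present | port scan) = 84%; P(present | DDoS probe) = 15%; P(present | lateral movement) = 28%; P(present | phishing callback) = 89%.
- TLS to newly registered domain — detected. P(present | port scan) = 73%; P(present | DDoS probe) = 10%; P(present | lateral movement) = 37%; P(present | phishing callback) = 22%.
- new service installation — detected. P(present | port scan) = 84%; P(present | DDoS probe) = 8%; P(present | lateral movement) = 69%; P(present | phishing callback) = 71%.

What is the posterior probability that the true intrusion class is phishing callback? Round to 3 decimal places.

By Bayes' rule with conditional independence, the unnormalized weight for each hypothesis is prior × ∏ likelihoods (using 1 − P(present | H) for each absent log feature):
  port scan: 0.203 × (1 − 0.84) × 0.73 × 0.84 = 0.019917
  DDoS probe: 0.195 × (1 − 0.15) × 0.10 × 0.08 = 0.001326
  lateral movement: 0.111 × (1 − 0.28) × 0.37 × 0.69 = 0.020404
  phishing callback: 0.491 × (1 − 0.89) × 0.22 × 0.71 = 0.0084364
Normalizing constant Z = 0.019917 + 0.001326 + 0.020404 + 0.0084364 = 0.050083.
P(phishing callback | evidence) = 0.0084364 / 0.050083 ≈ 0.168.

0.168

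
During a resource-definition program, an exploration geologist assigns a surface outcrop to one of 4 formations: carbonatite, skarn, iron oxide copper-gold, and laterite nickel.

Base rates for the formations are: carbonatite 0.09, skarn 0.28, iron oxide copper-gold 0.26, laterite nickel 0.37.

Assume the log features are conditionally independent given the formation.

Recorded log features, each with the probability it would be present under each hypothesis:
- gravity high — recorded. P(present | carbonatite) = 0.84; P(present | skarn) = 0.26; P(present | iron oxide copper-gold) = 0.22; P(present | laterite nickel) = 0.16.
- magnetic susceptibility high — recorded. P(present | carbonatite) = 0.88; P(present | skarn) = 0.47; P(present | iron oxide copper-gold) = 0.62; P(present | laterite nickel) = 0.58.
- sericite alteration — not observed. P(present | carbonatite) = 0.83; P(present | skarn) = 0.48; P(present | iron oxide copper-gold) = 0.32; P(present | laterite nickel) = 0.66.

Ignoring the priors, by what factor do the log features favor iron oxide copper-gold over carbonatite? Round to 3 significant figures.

0.738

The Bayes factor is the ratio of the joint likelihoods of the log feature pattern under the two hypotheses (using 1 − P(present | H) for each absent log feature).
  iron oxide copper-gold: 0.22 × 0.62 × (1 − 0.32) = 0.092752
  carbonatite: 0.84 × 0.88 × (1 − 0.83) = 0.12566
Bayes factor = 0.092752 / 0.12566 ≈ 0.738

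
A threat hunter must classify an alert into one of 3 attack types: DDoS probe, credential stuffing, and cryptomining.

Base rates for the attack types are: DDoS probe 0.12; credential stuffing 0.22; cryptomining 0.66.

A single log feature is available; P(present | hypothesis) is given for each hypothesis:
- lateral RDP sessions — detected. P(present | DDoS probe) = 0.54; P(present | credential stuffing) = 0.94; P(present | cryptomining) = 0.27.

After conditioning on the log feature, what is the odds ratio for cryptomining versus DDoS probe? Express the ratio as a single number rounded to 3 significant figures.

Unnormalized posterior weight (prior times the log feature likelihood) for each of the two hypotheses:
  cryptomining: 0.66 × 0.27 = 0.1782
  DDoS probe: 0.12 × 0.54 = 0.0648
Odds(cryptomining : DDoS probe) = 0.1782 / 0.0648 ≈ 2.75.

2.75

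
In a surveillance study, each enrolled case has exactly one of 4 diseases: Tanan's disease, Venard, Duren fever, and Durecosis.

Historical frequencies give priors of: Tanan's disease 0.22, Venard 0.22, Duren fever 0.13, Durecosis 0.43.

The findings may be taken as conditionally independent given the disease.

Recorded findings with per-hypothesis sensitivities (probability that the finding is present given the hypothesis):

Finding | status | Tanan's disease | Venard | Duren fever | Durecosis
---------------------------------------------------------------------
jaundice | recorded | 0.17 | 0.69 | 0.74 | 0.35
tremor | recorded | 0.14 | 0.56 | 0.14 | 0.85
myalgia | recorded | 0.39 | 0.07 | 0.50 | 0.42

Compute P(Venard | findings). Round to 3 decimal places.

0.087

Multiply each prior by the joint likelihood of the evidence pattern:
  Tanan's disease: 0.22 × 0.17 × 0.14 × 0.39 = 0.002042
  Venard: 0.22 × 0.69 × 0.56 × 0.07 = 0.0059506
  Duren fever: 0.13 × 0.74 × 0.14 × 0.50 = 0.006734
  Durecosis: 0.43 × 0.35 × 0.85 × 0.42 = 0.053728
Normalizing constant Z = 0.002042 + 0.0059506 + 0.006734 + 0.053728 = 0.068455.
P(Venard | evidence) = 0.0059506 / 0.068455 ≈ 0.087.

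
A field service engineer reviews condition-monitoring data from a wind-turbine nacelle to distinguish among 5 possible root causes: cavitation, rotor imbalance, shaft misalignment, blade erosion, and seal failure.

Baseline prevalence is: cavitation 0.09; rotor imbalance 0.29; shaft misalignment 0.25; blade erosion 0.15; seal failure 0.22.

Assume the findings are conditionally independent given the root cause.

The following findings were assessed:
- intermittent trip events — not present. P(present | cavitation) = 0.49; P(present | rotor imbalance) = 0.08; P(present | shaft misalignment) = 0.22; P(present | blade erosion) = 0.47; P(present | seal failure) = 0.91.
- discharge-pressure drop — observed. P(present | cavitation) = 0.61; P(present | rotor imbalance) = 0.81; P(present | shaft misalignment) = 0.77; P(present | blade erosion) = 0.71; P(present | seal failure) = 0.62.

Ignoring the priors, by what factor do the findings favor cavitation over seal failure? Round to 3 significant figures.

Joint likelihood of the evidence pattern under each hypothesis (using 1 − P(present | H) for each absent finding):
  cavitation: (1 − 0.49) × 0.61 = 0.3111
  seal failure: (1 − 0.91) × 0.62 = 0.0558
Bayes factor = 0.3111 / 0.0558 ≈ 5.58

5.58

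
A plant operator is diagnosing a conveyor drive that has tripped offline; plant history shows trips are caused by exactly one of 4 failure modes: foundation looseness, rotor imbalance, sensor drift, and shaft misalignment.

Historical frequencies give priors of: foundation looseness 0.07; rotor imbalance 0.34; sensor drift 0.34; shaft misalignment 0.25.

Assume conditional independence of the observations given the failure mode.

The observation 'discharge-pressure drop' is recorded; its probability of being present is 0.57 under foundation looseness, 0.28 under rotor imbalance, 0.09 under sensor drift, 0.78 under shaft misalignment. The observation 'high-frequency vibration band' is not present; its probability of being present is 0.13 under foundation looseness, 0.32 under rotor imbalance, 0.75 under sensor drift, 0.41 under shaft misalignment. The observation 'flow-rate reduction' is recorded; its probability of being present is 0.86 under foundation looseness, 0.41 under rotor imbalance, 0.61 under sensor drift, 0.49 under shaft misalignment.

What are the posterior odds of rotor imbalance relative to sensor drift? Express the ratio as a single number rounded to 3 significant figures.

Posterior odds equal prior odds times the likelihood ratio; only the two competing hypotheses matter (using 1 − P(present | H) for each absent observation).
  rotor imbalance: 0.34 × 0.28 × (1 − 0.32) × 0.41 = 0.026542
  sensor drift: 0.34 × 0.09 × (1 − 0.75) × 0.61 = 0.0046665
Odds(rotor imbalance : sensor drift) = 0.026542 / 0.0046665 ≈ 5.69.

5.69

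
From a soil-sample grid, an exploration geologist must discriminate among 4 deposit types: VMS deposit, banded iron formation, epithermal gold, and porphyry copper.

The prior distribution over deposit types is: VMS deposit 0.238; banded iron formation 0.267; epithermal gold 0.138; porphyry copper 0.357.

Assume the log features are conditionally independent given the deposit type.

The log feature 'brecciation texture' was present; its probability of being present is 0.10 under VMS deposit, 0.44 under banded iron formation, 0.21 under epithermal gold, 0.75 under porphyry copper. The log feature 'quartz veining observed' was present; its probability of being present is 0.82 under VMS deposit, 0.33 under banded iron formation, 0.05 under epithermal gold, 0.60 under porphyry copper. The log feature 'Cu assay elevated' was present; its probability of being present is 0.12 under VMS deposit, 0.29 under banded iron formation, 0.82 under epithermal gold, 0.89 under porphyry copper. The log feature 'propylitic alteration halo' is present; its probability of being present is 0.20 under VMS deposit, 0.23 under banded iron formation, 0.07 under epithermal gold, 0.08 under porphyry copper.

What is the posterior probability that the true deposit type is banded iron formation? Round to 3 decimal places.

0.177

By Bayes' rule with conditional independence, the unnormalized weight for each hypothesis is prior × ∏ likelihoods:
  VMS deposit: 0.238 × 0.10 × 0.82 × 0.12 × 0.20 = 0.00046838
  banded iron formation: 0.267 × 0.44 × 0.33 × 0.29 × 0.23 = 0.0025859
  epithermal gold: 0.138 × 0.21 × 0.05 × 0.82 × 0.07 = 8.3173e-05
  porphyry copper: 0.357 × 0.75 × 0.60 × 0.89 × 0.08 = 0.011438
Marginal likelihood of the evidence = 0.014576.
P(banded iron formation | evidence) = 0.0025859 / 0.014576 ≈ 0.177.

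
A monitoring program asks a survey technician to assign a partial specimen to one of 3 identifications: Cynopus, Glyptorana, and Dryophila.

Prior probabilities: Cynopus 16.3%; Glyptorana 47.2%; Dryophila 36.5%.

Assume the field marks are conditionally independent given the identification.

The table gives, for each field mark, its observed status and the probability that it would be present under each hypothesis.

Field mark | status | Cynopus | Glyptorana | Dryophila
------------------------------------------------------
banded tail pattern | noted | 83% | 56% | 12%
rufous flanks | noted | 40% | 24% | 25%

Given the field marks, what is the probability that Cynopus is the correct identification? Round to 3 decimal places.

For each hypothesis, the unnormalized posterior weight is prior × product of the field mark likelihoods:
  Cynopus: 0.163 × 0.83 × 0.40 = 0.054116
  Glyptorana: 0.472 × 0.56 × 0.24 = 0.063437
  Dryophila: 0.365 × 0.12 × 0.25 = 0.01095
Normalizing constant Z = 0.054116 + 0.063437 + 0.01095 = 0.1285.
P(Cynopus | evidence) = 0.054116 / 0.1285 ≈ 0.421.

0.421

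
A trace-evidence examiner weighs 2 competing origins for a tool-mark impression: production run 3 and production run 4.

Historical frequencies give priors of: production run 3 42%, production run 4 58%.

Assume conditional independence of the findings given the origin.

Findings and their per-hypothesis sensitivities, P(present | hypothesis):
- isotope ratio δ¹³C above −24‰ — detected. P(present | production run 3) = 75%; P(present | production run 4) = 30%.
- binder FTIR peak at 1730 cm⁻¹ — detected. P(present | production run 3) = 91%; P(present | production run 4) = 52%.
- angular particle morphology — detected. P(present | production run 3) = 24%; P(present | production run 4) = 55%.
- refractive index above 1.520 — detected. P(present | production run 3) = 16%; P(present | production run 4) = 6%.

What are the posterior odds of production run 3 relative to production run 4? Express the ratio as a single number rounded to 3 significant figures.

3.69

The normalizing constant cancels in an odds ratio, so compute prior × likelihood for the two hypotheses only:
  production run 3: 0.42 × 0.75 × 0.91 × 0.24 × 0.16 = 0.011007
  production run 4: 0.58 × 0.30 × 0.52 × 0.55 × 0.06 = 0.0029858
Odds(production run 3 : production run 4) = 0.011007 / 0.0029858 ≈ 3.69.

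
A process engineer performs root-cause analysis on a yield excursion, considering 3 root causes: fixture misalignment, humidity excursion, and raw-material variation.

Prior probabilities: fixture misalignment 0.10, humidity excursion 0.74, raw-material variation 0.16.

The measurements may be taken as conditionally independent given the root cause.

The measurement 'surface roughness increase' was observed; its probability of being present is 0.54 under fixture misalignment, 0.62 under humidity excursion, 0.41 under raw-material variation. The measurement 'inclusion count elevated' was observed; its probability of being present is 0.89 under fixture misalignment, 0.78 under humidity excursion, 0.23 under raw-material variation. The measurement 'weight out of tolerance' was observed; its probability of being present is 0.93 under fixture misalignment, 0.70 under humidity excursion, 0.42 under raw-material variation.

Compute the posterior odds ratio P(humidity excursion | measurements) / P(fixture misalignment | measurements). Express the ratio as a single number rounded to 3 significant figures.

Unnormalized posterior weight (prior times the measurement likelihoods) for each of the two hypotheses:
  humidity excursion: 0.74 × 0.62 × 0.78 × 0.70 = 0.2505
  fixture misalignment: 0.10 × 0.54 × 0.89 × 0.93 = 0.044696
Posterior odds = 0.2505 / 0.044696 ≈ 5.60.

5.60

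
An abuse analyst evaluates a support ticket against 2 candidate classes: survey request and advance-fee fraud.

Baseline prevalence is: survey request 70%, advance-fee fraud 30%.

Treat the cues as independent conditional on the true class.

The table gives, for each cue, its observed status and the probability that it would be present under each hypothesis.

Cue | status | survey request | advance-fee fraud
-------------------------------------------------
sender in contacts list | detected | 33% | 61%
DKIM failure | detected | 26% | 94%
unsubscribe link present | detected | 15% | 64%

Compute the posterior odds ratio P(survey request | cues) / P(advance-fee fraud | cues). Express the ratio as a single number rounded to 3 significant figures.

0.0818

Unnormalized posterior weight (prior times the cue likelihoods) for each of the two hypotheses:
  survey request: 0.70 × 0.33 × 0.26 × 0.15 = 0.009009
  advance-fee fraud: 0.30 × 0.61 × 0.94 × 0.64 = 0.11009
Odds(survey request : advance-fee fraud) = 0.009009 / 0.11009 ≈ 0.0818.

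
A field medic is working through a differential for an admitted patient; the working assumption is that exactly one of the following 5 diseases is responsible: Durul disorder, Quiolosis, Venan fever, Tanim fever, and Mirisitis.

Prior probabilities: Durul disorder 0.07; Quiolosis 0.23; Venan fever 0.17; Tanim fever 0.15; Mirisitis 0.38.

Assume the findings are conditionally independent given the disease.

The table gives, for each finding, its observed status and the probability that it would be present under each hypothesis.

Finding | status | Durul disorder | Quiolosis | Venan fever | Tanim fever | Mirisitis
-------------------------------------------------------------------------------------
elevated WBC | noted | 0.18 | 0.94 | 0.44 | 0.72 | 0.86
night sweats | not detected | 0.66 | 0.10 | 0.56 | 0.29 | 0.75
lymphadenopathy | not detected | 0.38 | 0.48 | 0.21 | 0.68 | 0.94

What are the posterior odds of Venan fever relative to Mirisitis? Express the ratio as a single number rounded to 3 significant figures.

5.30

Unnormalized posterior weight (prior times the finding likelihoods) for each of the two hypotheses (using 1 − P(present | H) for each absent finding):
  Venan fever: 0.17 × 0.44 × (1 − 0.56) × (1 − 0.21) = 0.026
  Mirisitis: 0.38 × 0.86 × (1 − 0.75) × (1 − 0.94) = 0.004902
Odds(Venan fever : Mirisitis) = 0.026 / 0.004902 ≈ 5.30.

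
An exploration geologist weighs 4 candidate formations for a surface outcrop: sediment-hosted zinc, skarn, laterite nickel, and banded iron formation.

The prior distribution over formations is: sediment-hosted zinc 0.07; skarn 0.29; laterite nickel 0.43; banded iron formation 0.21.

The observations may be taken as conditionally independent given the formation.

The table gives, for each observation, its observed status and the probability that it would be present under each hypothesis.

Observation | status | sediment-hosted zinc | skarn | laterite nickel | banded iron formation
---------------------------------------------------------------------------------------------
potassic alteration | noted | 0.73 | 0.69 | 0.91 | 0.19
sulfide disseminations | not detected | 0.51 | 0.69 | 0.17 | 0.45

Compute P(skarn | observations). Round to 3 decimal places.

For each hypothesis, the unnormalized posterior weight is prior × product of the observation likelihoods (using 1 − P(present | H) for each absent observation):
  sediment-hosted zinc: 0.07 × 0.73 × (1 − 0.51) = 0.025039
  skarn: 0.29 × 0.69 × (1 − 0.69) = 0.062031
  laterite nickel: 0.43 × 0.91 × (1 − 0.17) = 0.32478
  banded iron formation: 0.21 × 0.19 × (1 − 0.45) = 0.021945
The unnormalized weights sum to 0.43379.
P(skarn | evidence) = 0.062031 / 0.43379 ≈ 0.143.

0.143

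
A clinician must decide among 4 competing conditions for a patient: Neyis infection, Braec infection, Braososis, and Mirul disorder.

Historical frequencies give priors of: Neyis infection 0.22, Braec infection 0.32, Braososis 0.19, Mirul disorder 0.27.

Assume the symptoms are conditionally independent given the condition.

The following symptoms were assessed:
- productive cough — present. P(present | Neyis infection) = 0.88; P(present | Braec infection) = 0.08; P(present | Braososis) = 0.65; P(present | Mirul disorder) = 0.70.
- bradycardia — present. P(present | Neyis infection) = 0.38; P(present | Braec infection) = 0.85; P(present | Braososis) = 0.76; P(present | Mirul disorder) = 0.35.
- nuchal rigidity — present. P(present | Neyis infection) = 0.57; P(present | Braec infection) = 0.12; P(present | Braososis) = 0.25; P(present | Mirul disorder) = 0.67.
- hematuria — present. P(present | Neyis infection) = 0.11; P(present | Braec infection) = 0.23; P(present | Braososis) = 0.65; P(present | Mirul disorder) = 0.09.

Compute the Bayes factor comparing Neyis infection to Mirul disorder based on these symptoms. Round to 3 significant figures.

The Bayes factor is the ratio of the joint likelihoods of the symptom pattern under the two hypotheses.
  Neyis infection: 0.88 × 0.38 × 0.57 × 0.11 = 0.020967
  Mirul disorder: 0.70 × 0.35 × 0.67 × 0.09 = 0.014773
Bayes factor = 0.020967 / 0.014773 ≈ 1.42

1.42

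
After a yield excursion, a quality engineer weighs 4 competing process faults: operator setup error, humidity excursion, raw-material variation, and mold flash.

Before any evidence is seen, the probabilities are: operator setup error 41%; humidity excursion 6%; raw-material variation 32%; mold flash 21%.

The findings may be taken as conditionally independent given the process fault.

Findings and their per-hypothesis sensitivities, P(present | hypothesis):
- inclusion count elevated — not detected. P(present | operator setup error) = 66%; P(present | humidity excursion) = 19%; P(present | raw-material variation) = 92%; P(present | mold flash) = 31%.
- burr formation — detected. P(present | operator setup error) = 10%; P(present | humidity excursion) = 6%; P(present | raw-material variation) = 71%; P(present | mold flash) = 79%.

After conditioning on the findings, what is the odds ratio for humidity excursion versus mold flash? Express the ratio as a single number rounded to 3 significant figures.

Unnormalized posterior weight (prior times the finding likelihoods) for each of the two hypotheses (using 1 − P(present | H) for each absent finding):
  humidity excursion: 0.06 × (1 − 0.19) × 0.06 = 0.002916
  mold flash: 0.21 × (1 − 0.31) × 0.79 = 0.11447
Odds(humidity excursion : mold flash) = 0.002916 / 0.11447 ≈ 0.0255.

0.0255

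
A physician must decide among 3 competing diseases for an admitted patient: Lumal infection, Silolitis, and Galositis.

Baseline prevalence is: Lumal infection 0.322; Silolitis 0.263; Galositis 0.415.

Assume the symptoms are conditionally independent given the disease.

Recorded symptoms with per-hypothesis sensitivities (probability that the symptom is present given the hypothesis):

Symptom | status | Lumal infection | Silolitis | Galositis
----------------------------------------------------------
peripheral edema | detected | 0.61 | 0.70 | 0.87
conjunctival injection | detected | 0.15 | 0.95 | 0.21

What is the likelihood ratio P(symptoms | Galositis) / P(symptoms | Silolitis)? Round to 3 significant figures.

0.275

Joint likelihood of the symptom pattern under each hypothesis:
  Galositis: 0.87 × 0.21 = 0.1827
  Silolitis: 0.70 × 0.95 = 0.665
Bayes factor = 0.1827 / 0.665 ≈ 0.275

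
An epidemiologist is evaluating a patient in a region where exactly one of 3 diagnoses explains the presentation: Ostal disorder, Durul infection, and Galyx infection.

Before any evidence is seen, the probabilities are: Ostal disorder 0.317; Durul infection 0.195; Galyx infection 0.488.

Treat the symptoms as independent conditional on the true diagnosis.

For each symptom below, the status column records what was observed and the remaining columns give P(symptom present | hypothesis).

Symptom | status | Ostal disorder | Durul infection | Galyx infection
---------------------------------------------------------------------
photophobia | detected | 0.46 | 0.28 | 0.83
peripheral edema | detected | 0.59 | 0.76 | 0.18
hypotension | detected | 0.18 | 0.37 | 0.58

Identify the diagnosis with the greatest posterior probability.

By Bayes' rule with conditional independence, the unnormalized weight for each hypothesis is prior × ∏ likelihoods:
  Ostal disorder: 0.317 × 0.46 × 0.59 × 0.18 = 0.015486
  Durul infection: 0.195 × 0.28 × 0.76 × 0.37 = 0.015354
  Galyx infection: 0.488 × 0.83 × 0.18 × 0.58 = 0.042286
The unnormalized weights sum to 0.073126.
P(Ostal disorder | evidence) ≈ 0.015486 / 0.073126 ≈ 0.212
P(Durul infection | evidence) ≈ 0.015354 / 0.073126 ≈ 0.210
P(Galyx infection | evidence) ≈ 0.042286 / 0.073126 ≈ 0.578
The largest is 0.578, so Galyx infection is most probable.

Galyx infection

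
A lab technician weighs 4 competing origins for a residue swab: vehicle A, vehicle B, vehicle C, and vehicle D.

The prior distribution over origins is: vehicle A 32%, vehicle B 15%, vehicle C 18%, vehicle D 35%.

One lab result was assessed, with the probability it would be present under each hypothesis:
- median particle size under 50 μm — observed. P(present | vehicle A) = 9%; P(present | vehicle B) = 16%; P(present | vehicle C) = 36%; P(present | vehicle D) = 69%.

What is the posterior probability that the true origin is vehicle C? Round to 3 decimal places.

0.180

By Bayes' rule, the unnormalized weight for each hypothesis is prior × likelihood:
  vehicle A: 0.32 × 0.09 = 0.0288
  vehicle B: 0.15 × 0.16 = 0.024
  vehicle C: 0.18 × 0.36 = 0.0648
  vehicle D: 0.35 × 0.69 = 0.2415
The unnormalized weights sum to 0.3591.
P(vehicle C | evidence) = 0.0648 / 0.3591 ≈ 0.180.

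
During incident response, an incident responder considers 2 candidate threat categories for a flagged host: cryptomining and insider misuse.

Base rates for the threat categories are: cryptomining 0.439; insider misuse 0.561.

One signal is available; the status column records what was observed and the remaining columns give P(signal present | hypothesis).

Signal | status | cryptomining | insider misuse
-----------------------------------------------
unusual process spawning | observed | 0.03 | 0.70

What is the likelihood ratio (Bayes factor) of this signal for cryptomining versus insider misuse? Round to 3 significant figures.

Likelihood of this signal under each hypothesis:
  cryptomining: 0.03
  insider misuse: 0.7
Bayes factor = 0.03 / 0.7 ≈ 0.0429

0.0429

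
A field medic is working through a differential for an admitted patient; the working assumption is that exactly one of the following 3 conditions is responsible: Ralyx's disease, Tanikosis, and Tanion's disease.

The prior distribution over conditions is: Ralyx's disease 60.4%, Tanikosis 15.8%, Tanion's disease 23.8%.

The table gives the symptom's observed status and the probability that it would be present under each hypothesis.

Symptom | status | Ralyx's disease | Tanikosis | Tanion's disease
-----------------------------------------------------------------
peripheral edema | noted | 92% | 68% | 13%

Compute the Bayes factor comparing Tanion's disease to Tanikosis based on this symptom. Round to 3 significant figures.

Likelihood of this symptom under each hypothesis:
  Tanion's disease: 0.13
  Tanikosis: 0.68
Bayes factor = 0.13 / 0.68 ≈ 0.191

0.191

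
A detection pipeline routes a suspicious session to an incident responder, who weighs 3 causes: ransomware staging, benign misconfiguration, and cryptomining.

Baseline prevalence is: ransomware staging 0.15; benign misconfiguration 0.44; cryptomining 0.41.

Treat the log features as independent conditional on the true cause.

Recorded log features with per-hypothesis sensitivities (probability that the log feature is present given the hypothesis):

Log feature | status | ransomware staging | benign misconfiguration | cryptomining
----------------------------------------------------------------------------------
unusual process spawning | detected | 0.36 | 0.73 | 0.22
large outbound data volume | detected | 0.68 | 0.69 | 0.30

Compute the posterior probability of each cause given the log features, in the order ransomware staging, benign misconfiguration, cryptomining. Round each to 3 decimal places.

0.129, 0.777, 0.095

Multiply each prior by the joint likelihood of the log feature pattern:
  ransomware staging: 0.15 × 0.36 × 0.68 = 0.03672
  benign misconfiguration: 0.44 × 0.73 × 0.69 = 0.22163
  cryptomining: 0.41 × 0.22 × 0.30 = 0.02706
The unnormalized weights sum to 0.28541.
P(ransomware staging | evidence) = 0.03672 / 0.28541 ≈ 0.129
P(benign misconfiguration | evidence) = 0.22163 / 0.28541 ≈ 0.777
P(cryptomining | evidence) = 0.02706 / 0.28541 ≈ 0.095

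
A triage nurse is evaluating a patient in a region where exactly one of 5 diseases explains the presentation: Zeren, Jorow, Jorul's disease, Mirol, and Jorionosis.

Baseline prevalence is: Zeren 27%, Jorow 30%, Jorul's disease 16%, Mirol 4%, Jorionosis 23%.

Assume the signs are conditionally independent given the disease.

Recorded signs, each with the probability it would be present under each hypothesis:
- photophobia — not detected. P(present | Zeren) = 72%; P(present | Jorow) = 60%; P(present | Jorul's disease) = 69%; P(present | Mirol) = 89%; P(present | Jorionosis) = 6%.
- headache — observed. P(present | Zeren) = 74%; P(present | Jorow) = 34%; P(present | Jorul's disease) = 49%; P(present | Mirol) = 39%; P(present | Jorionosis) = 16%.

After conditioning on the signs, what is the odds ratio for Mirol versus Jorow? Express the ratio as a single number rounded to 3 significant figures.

0.0421

Unnormalized posterior weight (prior times the sign likelihoods) for each of the two hypotheses (using 1 − P(present | H) for each absent sign):
  Mirol: 0.04 × (1 − 0.89) × 0.39 = 0.001716
  Jorow: 0.30 × (1 − 0.60) × 0.34 = 0.0408
Posterior odds = 0.001716 / 0.0408 ≈ 0.0421.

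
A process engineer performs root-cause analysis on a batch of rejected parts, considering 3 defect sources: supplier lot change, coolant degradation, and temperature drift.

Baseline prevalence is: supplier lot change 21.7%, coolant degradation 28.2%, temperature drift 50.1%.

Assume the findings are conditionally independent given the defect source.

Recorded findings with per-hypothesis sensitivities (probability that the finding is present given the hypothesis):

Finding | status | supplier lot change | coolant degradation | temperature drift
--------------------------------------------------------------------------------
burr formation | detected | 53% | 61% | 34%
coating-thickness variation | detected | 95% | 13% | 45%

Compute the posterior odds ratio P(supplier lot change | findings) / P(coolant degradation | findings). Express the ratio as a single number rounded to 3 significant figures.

The normalizing constant cancels in an odds ratio, so compute prior × likelihood for the two hypotheses only:
  supplier lot change: 0.217 × 0.53 × 0.95 = 0.10926
  coolant degradation: 0.282 × 0.61 × 0.13 = 0.022363
Posterior odds = 0.10926 / 0.022363 ≈ 4.89.

4.89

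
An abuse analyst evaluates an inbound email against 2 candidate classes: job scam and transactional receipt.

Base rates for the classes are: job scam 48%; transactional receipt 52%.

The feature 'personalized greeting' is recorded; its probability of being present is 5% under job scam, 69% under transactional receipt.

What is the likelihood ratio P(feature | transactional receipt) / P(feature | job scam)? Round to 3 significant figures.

The Bayes factor is the ratio of the two likelihoods.
  transactional receipt: 0.69
  job scam: 0.05
Bayes factor = 0.69 / 0.05 ≈ 13.8

13.8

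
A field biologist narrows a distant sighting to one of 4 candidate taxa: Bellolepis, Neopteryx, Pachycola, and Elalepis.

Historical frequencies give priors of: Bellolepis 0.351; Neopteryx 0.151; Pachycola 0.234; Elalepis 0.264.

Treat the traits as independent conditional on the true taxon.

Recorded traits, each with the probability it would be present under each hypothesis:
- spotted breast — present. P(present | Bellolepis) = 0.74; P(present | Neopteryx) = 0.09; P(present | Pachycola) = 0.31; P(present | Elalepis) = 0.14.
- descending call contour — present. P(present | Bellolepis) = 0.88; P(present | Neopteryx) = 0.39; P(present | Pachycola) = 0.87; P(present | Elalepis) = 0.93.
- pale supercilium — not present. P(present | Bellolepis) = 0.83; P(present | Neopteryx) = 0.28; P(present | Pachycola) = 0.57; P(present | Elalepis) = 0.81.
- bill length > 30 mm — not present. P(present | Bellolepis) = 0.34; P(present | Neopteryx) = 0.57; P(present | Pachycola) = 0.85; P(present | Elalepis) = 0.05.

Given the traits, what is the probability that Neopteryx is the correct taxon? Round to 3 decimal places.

Multiply each prior by the joint likelihood of the trait pattern (using 1 − P(present | H) for each absent trait):
  Bellolepis: 0.351 × 0.74 × 0.88 × (1 − 0.83) × (1 − 0.34) = 0.025646
  Neopteryx: 0.151 × 0.09 × 0.39 × (1 − 0.28) × (1 − 0.57) = 0.0016409
  Pachycola: 0.234 × 0.31 × 0.87 × (1 − 0.57) × (1 − 0.85) = 0.0040706
  Elalepis: 0.264 × 0.14 × 0.93 × (1 − 0.81) × (1 − 0.05) = 0.0062043
The unnormalized weights sum to 0.037561.
P(Neopteryx | evidence) = 0.0016409 / 0.037561 ≈ 0.044.

0.044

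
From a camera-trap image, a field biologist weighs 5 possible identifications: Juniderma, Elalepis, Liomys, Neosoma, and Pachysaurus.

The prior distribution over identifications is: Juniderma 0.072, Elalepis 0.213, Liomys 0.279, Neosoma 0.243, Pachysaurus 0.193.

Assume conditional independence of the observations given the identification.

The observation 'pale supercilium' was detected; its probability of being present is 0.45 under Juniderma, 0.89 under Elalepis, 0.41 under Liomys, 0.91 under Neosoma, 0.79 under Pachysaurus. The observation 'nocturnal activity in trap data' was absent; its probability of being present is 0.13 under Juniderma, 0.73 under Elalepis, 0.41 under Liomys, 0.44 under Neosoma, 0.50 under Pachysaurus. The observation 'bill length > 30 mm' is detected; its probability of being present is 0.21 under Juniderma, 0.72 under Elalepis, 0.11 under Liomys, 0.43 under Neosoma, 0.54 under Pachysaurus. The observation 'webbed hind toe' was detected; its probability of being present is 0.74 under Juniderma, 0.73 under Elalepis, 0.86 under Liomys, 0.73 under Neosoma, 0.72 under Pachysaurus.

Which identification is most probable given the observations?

Neosoma

By Bayes' rule with conditional independence, the unnormalized weight for each hypothesis is prior × ∏ likelihoods (using 1 − P(present | H) for each absent observation):
  Juniderma: 0.072 × 0.45 × (1 − 0.13) × 0.21 × 0.74 = 0.0043804
  Elalepis: 0.213 × 0.89 × (1 − 0.73) × 0.72 × 0.73 = 0.026902
  Liomys: 0.279 × 0.41 × (1 − 0.41) × 0.11 × 0.86 = 0.0063846
  Neosoma: 0.243 × 0.91 × (1 − 0.44) × 0.43 × 0.73 = 0.038871
  Pachysaurus: 0.193 × 0.79 × (1 − 0.50) × 0.54 × 0.72 = 0.02964
The unnormalized weights sum to 0.10618.
P(Juniderma | evidence) ≈ 0.0043804 / 0.10618 ≈ 0.041
P(Elalepis | evidence) ≈ 0.026902 / 0.10618 ≈ 0.253
P(Liomys | evidence) ≈ 0.0063846 / 0.10618 ≈ 0.060
P(Neosoma | evidence) ≈ 0.038871 / 0.10618 ≈ 0.366
P(Pachysaurus | evidence) ≈ 0.02964 / 0.10618 ≈ 0.279
The largest is 0.366, so Neosoma is most probable.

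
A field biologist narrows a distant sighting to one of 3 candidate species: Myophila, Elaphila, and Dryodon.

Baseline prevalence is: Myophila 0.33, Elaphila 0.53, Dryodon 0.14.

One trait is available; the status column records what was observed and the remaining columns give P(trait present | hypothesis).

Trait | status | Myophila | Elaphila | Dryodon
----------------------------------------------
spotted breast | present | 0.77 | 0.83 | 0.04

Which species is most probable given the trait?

Elaphila

By Bayes' rule, the unnormalized weight for each hypothesis is prior × likelihood:
  Myophila: 0.33 × 0.77 = 0.2541
  Elaphila: 0.53 × 0.83 = 0.4399
  Dryodon: 0.14 × 0.04 = 0.0056
Normalizing constant Z = 0.2541 + 0.4399 + 0.0056 = 0.6996.
P(Myophila | evidence) ≈ 0.2541 / 0.6996 ≈ 0.363
P(Elaphila | evidence) ≈ 0.4399 / 0.6996 ≈ 0.629
P(Dryodon | evidence) ≈ 0.0056 / 0.6996 ≈ 0.008
The largest is 0.629, so Elaphila is most probable.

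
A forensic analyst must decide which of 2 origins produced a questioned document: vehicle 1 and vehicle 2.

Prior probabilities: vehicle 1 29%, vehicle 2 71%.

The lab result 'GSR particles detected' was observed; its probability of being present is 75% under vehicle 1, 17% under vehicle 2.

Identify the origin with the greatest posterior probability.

vehicle 1

For each hypothesis, the unnormalized posterior weight is prior × likelihood:
  vehicle 1: 0.29 × 0.75 = 0.2175
  vehicle 2: 0.71 × 0.17 = 0.1207
Marginal likelihood of the evidence = 0.3382.
P(vehicle 1 | evidence) ≈ 0.2175 / 0.3382 ≈ 0.643
P(vehicle 2 | evidence) ≈ 0.1207 / 0.3382 ≈ 0.357
The largest is 0.643, so vehicle 1 is most probable.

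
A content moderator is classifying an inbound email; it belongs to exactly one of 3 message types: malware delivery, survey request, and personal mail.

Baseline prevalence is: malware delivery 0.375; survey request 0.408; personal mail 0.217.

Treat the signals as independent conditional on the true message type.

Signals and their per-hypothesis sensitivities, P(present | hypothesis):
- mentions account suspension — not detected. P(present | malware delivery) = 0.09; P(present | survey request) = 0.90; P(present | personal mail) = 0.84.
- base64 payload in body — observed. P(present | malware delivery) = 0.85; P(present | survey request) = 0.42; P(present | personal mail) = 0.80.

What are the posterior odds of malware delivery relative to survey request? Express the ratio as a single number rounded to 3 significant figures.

16.9

The normalizing constant cancels in an odds ratio, so compute prior × likelihood for the two hypotheses only (using 1 − P(present | H) for each absent signal):
  malware delivery: 0.375 × (1 − 0.09) × 0.85 = 0.29006
  survey request: 0.408 × (1 − 0.90) × 0.42 = 0.017136
Posterior odds = 0.29006 / 0.017136 ≈ 16.9.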